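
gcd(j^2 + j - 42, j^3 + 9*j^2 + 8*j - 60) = 1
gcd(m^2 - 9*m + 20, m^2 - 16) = m - 4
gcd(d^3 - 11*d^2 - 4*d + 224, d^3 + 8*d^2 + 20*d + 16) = d + 4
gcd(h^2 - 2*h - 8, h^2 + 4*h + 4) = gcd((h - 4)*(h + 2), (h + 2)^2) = h + 2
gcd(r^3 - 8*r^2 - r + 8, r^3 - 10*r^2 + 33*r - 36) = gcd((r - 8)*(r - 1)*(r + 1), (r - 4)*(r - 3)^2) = 1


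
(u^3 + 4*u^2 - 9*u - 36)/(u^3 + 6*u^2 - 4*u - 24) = (u^3 + 4*u^2 - 9*u - 36)/(u^3 + 6*u^2 - 4*u - 24)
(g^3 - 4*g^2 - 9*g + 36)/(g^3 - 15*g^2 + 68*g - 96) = (g + 3)/(g - 8)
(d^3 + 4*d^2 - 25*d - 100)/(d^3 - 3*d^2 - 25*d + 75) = (d + 4)/(d - 3)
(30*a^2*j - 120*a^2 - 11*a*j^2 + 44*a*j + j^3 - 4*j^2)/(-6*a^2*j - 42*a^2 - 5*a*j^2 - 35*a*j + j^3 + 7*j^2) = (-5*a*j + 20*a + j^2 - 4*j)/(a*j + 7*a + j^2 + 7*j)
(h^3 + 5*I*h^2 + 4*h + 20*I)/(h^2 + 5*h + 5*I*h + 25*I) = (h^2 + 4)/(h + 5)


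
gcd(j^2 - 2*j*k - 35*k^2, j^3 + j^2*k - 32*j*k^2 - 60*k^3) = j + 5*k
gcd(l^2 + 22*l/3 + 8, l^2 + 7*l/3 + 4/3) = l + 4/3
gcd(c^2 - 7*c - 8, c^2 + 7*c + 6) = c + 1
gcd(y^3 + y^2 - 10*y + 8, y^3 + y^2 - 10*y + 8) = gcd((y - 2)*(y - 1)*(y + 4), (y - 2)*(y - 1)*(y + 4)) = y^3 + y^2 - 10*y + 8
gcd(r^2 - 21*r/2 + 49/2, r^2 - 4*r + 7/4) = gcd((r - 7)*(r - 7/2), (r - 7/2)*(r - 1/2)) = r - 7/2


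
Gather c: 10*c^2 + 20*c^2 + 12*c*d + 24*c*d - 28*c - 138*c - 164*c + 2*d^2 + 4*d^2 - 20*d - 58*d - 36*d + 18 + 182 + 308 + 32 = 30*c^2 + c*(36*d - 330) + 6*d^2 - 114*d + 540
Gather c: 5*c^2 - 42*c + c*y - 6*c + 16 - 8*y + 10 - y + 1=5*c^2 + c*(y - 48) - 9*y + 27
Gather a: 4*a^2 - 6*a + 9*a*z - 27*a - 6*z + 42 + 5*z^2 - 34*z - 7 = 4*a^2 + a*(9*z - 33) + 5*z^2 - 40*z + 35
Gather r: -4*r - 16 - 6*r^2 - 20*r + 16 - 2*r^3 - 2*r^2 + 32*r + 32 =-2*r^3 - 8*r^2 + 8*r + 32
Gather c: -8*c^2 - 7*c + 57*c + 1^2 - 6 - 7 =-8*c^2 + 50*c - 12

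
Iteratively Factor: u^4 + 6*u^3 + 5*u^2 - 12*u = (u)*(u^3 + 6*u^2 + 5*u - 12) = u*(u + 4)*(u^2 + 2*u - 3) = u*(u + 3)*(u + 4)*(u - 1)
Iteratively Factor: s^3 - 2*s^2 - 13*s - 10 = (s - 5)*(s^2 + 3*s + 2) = (s - 5)*(s + 2)*(s + 1)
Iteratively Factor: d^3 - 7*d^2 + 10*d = (d - 2)*(d^2 - 5*d) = (d - 5)*(d - 2)*(d)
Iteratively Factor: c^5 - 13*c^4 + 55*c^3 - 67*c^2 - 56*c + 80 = (c - 5)*(c^4 - 8*c^3 + 15*c^2 + 8*c - 16) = (c - 5)*(c - 4)*(c^3 - 4*c^2 - c + 4) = (c - 5)*(c - 4)*(c - 1)*(c^2 - 3*c - 4) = (c - 5)*(c - 4)*(c - 1)*(c + 1)*(c - 4)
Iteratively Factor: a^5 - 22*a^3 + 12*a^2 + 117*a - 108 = (a + 3)*(a^4 - 3*a^3 - 13*a^2 + 51*a - 36) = (a - 1)*(a + 3)*(a^3 - 2*a^2 - 15*a + 36) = (a - 3)*(a - 1)*(a + 3)*(a^2 + a - 12) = (a - 3)*(a - 1)*(a + 3)*(a + 4)*(a - 3)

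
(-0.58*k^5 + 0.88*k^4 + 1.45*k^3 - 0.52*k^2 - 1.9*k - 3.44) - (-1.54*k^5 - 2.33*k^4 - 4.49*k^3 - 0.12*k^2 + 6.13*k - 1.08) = 0.96*k^5 + 3.21*k^4 + 5.94*k^3 - 0.4*k^2 - 8.03*k - 2.36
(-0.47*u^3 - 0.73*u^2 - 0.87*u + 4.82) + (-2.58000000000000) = -0.47*u^3 - 0.73*u^2 - 0.87*u + 2.24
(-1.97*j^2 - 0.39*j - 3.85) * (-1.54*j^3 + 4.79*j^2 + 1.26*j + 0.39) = 3.0338*j^5 - 8.8357*j^4 + 1.5787*j^3 - 19.7012*j^2 - 5.0031*j - 1.5015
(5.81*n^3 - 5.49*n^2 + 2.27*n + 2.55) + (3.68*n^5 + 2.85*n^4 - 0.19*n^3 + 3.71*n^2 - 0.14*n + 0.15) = 3.68*n^5 + 2.85*n^4 + 5.62*n^3 - 1.78*n^2 + 2.13*n + 2.7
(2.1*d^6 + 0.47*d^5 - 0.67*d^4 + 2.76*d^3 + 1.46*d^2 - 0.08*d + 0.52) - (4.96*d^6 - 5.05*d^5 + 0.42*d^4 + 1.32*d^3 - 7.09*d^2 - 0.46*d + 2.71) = -2.86*d^6 + 5.52*d^5 - 1.09*d^4 + 1.44*d^3 + 8.55*d^2 + 0.38*d - 2.19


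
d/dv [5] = 0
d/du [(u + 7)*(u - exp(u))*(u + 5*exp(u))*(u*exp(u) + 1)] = (1 - exp(u))*(u + 7)*(u + 5*exp(u))*(u*exp(u) + 1) + (u + 1)*(u + 7)*(u - exp(u))*(u + 5*exp(u))*exp(u) + (u + 7)*(u - exp(u))*(u*exp(u) + 1)*(5*exp(u) + 1) + (u - exp(u))*(u + 5*exp(u))*(u*exp(u) + 1)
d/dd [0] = 0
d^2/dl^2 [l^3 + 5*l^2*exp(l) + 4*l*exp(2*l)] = 5*l^2*exp(l) + 16*l*exp(2*l) + 20*l*exp(l) + 6*l + 16*exp(2*l) + 10*exp(l)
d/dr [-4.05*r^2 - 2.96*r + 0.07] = -8.1*r - 2.96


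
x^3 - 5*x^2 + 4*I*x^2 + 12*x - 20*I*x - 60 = (x - 5)*(x - 2*I)*(x + 6*I)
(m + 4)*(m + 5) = m^2 + 9*m + 20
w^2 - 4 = (w - 2)*(w + 2)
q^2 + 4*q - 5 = (q - 1)*(q + 5)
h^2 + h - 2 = (h - 1)*(h + 2)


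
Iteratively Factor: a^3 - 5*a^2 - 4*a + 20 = (a - 5)*(a^2 - 4) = (a - 5)*(a - 2)*(a + 2)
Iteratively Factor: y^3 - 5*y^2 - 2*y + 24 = (y + 2)*(y^2 - 7*y + 12) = (y - 3)*(y + 2)*(y - 4)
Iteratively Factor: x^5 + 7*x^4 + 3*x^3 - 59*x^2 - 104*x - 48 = (x - 3)*(x^4 + 10*x^3 + 33*x^2 + 40*x + 16) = (x - 3)*(x + 1)*(x^3 + 9*x^2 + 24*x + 16) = (x - 3)*(x + 1)*(x + 4)*(x^2 + 5*x + 4) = (x - 3)*(x + 1)^2*(x + 4)*(x + 4)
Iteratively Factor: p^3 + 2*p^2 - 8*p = (p - 2)*(p^2 + 4*p) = p*(p - 2)*(p + 4)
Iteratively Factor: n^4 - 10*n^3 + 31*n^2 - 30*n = (n - 2)*(n^3 - 8*n^2 + 15*n) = n*(n - 2)*(n^2 - 8*n + 15) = n*(n - 5)*(n - 2)*(n - 3)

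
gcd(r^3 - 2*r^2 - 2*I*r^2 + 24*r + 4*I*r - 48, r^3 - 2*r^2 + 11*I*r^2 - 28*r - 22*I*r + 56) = r^2 + r*(-2 + 4*I) - 8*I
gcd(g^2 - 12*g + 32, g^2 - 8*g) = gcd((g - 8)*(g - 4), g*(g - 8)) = g - 8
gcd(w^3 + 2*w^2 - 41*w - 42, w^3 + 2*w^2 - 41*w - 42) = w^3 + 2*w^2 - 41*w - 42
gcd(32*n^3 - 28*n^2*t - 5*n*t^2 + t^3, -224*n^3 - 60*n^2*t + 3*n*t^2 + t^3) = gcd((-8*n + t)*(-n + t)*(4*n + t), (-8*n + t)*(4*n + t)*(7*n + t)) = -32*n^2 - 4*n*t + t^2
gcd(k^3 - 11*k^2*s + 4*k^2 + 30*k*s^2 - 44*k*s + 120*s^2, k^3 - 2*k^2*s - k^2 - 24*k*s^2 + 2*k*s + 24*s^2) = -k + 6*s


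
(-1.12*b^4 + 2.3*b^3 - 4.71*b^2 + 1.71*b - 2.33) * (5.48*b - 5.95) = -6.1376*b^5 + 19.268*b^4 - 39.4958*b^3 + 37.3953*b^2 - 22.9429*b + 13.8635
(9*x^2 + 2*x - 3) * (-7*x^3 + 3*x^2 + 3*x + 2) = -63*x^5 + 13*x^4 + 54*x^3 + 15*x^2 - 5*x - 6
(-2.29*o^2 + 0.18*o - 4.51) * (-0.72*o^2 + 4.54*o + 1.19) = 1.6488*o^4 - 10.5262*o^3 + 1.3393*o^2 - 20.2612*o - 5.3669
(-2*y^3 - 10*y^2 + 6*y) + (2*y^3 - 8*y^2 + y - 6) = -18*y^2 + 7*y - 6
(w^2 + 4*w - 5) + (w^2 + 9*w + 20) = 2*w^2 + 13*w + 15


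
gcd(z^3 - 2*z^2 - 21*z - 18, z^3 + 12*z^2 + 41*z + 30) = z + 1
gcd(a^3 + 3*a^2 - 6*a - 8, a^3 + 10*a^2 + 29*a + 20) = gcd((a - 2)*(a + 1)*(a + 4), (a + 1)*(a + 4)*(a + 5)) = a^2 + 5*a + 4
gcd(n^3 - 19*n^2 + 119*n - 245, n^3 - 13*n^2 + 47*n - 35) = n^2 - 12*n + 35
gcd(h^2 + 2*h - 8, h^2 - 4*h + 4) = h - 2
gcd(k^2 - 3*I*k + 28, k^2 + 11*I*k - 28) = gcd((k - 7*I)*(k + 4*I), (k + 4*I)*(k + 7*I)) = k + 4*I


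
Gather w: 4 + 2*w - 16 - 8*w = -6*w - 12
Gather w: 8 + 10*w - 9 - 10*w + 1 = 0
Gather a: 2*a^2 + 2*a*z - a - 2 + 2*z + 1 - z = 2*a^2 + a*(2*z - 1) + z - 1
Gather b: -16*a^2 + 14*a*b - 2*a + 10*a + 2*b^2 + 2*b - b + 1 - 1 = -16*a^2 + 8*a + 2*b^2 + b*(14*a + 1)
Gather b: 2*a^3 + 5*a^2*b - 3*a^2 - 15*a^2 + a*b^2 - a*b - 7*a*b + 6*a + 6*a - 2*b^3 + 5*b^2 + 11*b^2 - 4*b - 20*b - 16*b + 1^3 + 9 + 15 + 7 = 2*a^3 - 18*a^2 + 12*a - 2*b^3 + b^2*(a + 16) + b*(5*a^2 - 8*a - 40) + 32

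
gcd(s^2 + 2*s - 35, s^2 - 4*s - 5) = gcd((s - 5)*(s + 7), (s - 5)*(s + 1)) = s - 5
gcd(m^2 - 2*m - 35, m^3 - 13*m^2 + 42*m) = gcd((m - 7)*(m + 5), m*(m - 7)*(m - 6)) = m - 7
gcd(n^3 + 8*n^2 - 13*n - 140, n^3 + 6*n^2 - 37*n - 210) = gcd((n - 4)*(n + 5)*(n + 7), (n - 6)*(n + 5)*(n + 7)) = n^2 + 12*n + 35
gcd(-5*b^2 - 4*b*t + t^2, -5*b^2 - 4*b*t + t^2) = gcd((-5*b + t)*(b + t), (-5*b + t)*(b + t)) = -5*b^2 - 4*b*t + t^2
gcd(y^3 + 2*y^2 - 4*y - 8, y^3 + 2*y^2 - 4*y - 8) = y^3 + 2*y^2 - 4*y - 8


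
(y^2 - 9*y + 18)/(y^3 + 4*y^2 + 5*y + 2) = (y^2 - 9*y + 18)/(y^3 + 4*y^2 + 5*y + 2)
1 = 1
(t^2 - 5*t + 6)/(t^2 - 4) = (t - 3)/(t + 2)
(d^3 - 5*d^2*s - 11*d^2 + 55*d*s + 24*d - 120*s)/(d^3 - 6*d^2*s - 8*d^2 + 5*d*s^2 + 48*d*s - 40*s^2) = (3 - d)/(-d + s)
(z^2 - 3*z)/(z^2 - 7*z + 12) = z/(z - 4)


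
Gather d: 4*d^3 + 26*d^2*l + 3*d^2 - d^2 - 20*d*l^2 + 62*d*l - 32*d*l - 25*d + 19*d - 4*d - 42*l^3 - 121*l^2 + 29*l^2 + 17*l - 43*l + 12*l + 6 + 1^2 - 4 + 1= 4*d^3 + d^2*(26*l + 2) + d*(-20*l^2 + 30*l - 10) - 42*l^3 - 92*l^2 - 14*l + 4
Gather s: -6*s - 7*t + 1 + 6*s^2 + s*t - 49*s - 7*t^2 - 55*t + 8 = 6*s^2 + s*(t - 55) - 7*t^2 - 62*t + 9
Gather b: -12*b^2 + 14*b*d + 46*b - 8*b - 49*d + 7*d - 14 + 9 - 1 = -12*b^2 + b*(14*d + 38) - 42*d - 6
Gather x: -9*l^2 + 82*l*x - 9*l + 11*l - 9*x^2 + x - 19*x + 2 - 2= -9*l^2 + 2*l - 9*x^2 + x*(82*l - 18)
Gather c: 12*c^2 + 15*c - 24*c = 12*c^2 - 9*c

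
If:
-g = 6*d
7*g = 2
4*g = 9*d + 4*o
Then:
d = -1/21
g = 2/7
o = 11/28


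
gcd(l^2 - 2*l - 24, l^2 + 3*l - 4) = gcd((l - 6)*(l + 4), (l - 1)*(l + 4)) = l + 4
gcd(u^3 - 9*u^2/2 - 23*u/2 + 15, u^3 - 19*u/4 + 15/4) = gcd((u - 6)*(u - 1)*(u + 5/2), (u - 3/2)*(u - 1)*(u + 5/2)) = u^2 + 3*u/2 - 5/2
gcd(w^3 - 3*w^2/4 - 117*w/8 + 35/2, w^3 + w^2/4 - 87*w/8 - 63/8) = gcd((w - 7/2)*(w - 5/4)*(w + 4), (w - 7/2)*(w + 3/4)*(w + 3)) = w - 7/2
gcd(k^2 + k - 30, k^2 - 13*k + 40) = k - 5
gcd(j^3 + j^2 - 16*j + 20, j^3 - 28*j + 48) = j - 2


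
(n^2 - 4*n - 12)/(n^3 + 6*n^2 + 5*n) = (n^2 - 4*n - 12)/(n*(n^2 + 6*n + 5))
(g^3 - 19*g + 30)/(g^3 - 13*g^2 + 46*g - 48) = (g + 5)/(g - 8)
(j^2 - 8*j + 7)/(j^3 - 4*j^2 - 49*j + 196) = (j - 1)/(j^2 + 3*j - 28)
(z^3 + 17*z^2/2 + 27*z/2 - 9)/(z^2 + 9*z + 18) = z - 1/2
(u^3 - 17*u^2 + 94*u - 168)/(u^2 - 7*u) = u - 10 + 24/u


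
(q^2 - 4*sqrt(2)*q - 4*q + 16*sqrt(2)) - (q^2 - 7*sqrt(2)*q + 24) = -4*q + 3*sqrt(2)*q - 24 + 16*sqrt(2)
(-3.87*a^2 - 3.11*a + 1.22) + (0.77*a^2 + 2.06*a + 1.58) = -3.1*a^2 - 1.05*a + 2.8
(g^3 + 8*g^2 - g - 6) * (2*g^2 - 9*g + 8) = 2*g^5 + 7*g^4 - 66*g^3 + 61*g^2 + 46*g - 48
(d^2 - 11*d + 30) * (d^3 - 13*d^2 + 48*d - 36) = d^5 - 24*d^4 + 221*d^3 - 954*d^2 + 1836*d - 1080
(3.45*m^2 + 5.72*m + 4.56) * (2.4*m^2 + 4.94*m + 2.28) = 8.28*m^4 + 30.771*m^3 + 47.0668*m^2 + 35.568*m + 10.3968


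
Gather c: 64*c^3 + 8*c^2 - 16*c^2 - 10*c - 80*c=64*c^3 - 8*c^2 - 90*c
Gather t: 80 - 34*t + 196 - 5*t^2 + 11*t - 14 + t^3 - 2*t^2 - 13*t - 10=t^3 - 7*t^2 - 36*t + 252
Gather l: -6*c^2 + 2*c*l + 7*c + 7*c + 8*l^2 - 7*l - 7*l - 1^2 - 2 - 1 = -6*c^2 + 14*c + 8*l^2 + l*(2*c - 14) - 4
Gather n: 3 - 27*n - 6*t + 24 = -27*n - 6*t + 27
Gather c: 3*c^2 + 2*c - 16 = 3*c^2 + 2*c - 16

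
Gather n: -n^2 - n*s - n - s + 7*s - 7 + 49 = -n^2 + n*(-s - 1) + 6*s + 42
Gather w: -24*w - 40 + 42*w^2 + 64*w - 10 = 42*w^2 + 40*w - 50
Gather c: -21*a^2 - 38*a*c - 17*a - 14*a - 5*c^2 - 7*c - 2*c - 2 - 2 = -21*a^2 - 31*a - 5*c^2 + c*(-38*a - 9) - 4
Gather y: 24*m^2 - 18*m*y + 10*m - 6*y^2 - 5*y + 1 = 24*m^2 + 10*m - 6*y^2 + y*(-18*m - 5) + 1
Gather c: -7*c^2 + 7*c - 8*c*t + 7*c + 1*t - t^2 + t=-7*c^2 + c*(14 - 8*t) - t^2 + 2*t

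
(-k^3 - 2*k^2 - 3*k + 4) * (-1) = k^3 + 2*k^2 + 3*k - 4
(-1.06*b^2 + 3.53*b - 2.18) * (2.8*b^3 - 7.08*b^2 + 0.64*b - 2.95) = -2.968*b^5 + 17.3888*b^4 - 31.7748*b^3 + 20.8206*b^2 - 11.8087*b + 6.431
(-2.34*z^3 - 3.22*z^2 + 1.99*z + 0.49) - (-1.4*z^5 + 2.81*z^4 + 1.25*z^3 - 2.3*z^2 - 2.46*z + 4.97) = 1.4*z^5 - 2.81*z^4 - 3.59*z^3 - 0.92*z^2 + 4.45*z - 4.48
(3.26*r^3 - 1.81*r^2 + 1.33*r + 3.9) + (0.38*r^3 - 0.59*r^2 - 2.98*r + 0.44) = 3.64*r^3 - 2.4*r^2 - 1.65*r + 4.34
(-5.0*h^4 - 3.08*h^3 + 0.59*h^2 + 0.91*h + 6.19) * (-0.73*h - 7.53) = 3.65*h^5 + 39.8984*h^4 + 22.7617*h^3 - 5.107*h^2 - 11.371*h - 46.6107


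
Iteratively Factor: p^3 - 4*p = (p - 2)*(p^2 + 2*p) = p*(p - 2)*(p + 2)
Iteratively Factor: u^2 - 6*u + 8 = (u - 2)*(u - 4)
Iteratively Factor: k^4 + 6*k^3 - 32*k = (k - 2)*(k^3 + 8*k^2 + 16*k) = k*(k - 2)*(k^2 + 8*k + 16) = k*(k - 2)*(k + 4)*(k + 4)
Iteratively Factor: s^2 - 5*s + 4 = (s - 1)*(s - 4)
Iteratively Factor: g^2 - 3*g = (g)*(g - 3)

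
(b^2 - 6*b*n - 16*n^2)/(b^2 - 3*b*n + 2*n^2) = (b^2 - 6*b*n - 16*n^2)/(b^2 - 3*b*n + 2*n^2)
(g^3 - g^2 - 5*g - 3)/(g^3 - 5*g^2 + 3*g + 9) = (g + 1)/(g - 3)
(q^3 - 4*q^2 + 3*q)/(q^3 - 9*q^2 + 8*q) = (q - 3)/(q - 8)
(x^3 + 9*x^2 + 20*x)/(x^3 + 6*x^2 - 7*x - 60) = x/(x - 3)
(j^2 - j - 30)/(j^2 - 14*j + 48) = (j + 5)/(j - 8)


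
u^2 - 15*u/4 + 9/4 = (u - 3)*(u - 3/4)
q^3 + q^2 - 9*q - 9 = (q - 3)*(q + 1)*(q + 3)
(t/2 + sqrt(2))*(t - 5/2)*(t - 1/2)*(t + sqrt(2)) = t^4/2 - 3*t^3/2 + 3*sqrt(2)*t^3/2 - 9*sqrt(2)*t^2/2 + 21*t^2/8 - 6*t + 15*sqrt(2)*t/8 + 5/2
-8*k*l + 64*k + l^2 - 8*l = (-8*k + l)*(l - 8)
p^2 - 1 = (p - 1)*(p + 1)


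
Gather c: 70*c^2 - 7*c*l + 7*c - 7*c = 70*c^2 - 7*c*l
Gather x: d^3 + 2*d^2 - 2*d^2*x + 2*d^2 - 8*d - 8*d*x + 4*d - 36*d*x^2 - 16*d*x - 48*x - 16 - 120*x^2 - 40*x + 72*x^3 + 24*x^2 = d^3 + 4*d^2 - 4*d + 72*x^3 + x^2*(-36*d - 96) + x*(-2*d^2 - 24*d - 88) - 16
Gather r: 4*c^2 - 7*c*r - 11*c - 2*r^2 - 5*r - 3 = 4*c^2 - 11*c - 2*r^2 + r*(-7*c - 5) - 3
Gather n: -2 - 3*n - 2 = -3*n - 4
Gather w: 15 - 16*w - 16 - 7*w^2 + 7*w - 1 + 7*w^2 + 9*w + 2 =0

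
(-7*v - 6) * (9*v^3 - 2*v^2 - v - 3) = -63*v^4 - 40*v^3 + 19*v^2 + 27*v + 18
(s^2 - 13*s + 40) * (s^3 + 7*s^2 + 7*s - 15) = s^5 - 6*s^4 - 44*s^3 + 174*s^2 + 475*s - 600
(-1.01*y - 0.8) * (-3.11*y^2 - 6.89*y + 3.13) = 3.1411*y^3 + 9.4469*y^2 + 2.3507*y - 2.504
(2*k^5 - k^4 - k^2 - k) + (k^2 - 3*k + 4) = 2*k^5 - k^4 - 4*k + 4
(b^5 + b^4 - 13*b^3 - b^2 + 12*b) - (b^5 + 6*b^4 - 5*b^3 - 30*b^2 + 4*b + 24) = -5*b^4 - 8*b^3 + 29*b^2 + 8*b - 24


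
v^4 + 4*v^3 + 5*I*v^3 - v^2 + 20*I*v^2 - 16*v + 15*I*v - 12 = (v + 1)*(v + 3)*(v + I)*(v + 4*I)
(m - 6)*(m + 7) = m^2 + m - 42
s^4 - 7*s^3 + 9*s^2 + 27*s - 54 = (s - 3)^3*(s + 2)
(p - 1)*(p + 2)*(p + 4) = p^3 + 5*p^2 + 2*p - 8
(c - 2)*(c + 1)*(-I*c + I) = -I*c^3 + 2*I*c^2 + I*c - 2*I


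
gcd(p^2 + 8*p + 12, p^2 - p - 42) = p + 6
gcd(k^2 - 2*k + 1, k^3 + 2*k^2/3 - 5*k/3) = k - 1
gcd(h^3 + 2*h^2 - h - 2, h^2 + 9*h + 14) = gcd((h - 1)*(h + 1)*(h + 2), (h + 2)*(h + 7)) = h + 2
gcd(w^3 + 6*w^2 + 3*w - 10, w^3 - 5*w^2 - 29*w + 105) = w + 5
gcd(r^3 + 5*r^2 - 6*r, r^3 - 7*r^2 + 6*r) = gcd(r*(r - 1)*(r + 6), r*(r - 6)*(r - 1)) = r^2 - r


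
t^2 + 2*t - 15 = (t - 3)*(t + 5)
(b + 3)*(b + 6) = b^2 + 9*b + 18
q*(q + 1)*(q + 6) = q^3 + 7*q^2 + 6*q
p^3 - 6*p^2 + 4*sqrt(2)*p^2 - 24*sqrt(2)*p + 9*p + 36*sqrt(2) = (p - 3)^2*(p + 4*sqrt(2))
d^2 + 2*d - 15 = (d - 3)*(d + 5)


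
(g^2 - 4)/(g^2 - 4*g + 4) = (g + 2)/(g - 2)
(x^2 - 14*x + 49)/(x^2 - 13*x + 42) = (x - 7)/(x - 6)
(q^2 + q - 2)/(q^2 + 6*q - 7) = (q + 2)/(q + 7)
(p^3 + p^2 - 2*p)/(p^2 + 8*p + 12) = p*(p - 1)/(p + 6)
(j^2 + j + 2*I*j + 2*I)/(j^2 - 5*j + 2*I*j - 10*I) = (j + 1)/(j - 5)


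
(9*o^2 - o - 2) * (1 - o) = -9*o^3 + 10*o^2 + o - 2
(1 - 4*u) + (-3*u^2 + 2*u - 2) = -3*u^2 - 2*u - 1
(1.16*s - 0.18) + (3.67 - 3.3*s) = 3.49 - 2.14*s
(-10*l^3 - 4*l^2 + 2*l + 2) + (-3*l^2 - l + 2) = -10*l^3 - 7*l^2 + l + 4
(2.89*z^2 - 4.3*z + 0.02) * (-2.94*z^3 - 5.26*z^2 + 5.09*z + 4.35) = -8.4966*z^5 - 2.5594*z^4 + 37.2693*z^3 - 9.4207*z^2 - 18.6032*z + 0.087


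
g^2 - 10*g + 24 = (g - 6)*(g - 4)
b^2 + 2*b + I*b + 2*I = (b + 2)*(b + I)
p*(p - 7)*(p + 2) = p^3 - 5*p^2 - 14*p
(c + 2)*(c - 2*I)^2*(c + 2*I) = c^4 + 2*c^3 - 2*I*c^3 + 4*c^2 - 4*I*c^2 + 8*c - 8*I*c - 16*I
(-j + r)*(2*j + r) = -2*j^2 + j*r + r^2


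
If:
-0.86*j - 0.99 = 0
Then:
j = -1.15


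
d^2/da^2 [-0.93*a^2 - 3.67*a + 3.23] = -1.86000000000000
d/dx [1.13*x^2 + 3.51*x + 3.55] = 2.26*x + 3.51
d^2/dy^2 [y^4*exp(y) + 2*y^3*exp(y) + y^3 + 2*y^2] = y^4*exp(y) + 10*y^3*exp(y) + 24*y^2*exp(y) + 12*y*exp(y) + 6*y + 4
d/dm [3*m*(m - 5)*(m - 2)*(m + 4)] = 12*m^3 - 27*m^2 - 108*m + 120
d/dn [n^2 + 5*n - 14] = 2*n + 5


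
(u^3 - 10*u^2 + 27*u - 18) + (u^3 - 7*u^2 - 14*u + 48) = 2*u^3 - 17*u^2 + 13*u + 30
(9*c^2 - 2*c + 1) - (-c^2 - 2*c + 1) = 10*c^2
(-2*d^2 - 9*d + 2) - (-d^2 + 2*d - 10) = -d^2 - 11*d + 12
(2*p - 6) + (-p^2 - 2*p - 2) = -p^2 - 8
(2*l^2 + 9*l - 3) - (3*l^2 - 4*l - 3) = -l^2 + 13*l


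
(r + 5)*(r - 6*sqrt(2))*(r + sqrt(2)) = r^3 - 5*sqrt(2)*r^2 + 5*r^2 - 25*sqrt(2)*r - 12*r - 60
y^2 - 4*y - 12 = (y - 6)*(y + 2)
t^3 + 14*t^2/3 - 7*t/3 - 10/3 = (t - 1)*(t + 2/3)*(t + 5)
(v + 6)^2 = v^2 + 12*v + 36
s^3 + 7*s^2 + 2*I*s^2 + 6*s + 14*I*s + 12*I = (s + 1)*(s + 6)*(s + 2*I)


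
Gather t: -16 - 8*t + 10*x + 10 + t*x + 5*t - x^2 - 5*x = t*(x - 3) - x^2 + 5*x - 6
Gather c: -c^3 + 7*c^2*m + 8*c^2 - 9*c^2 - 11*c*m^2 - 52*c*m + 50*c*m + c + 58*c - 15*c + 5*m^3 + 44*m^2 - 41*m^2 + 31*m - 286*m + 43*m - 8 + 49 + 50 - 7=-c^3 + c^2*(7*m - 1) + c*(-11*m^2 - 2*m + 44) + 5*m^3 + 3*m^2 - 212*m + 84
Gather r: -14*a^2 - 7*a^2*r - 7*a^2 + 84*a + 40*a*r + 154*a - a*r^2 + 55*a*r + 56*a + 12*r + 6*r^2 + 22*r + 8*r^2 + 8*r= -21*a^2 + 294*a + r^2*(14 - a) + r*(-7*a^2 + 95*a + 42)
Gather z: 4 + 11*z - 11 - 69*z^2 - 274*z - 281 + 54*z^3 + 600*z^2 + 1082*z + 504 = 54*z^3 + 531*z^2 + 819*z + 216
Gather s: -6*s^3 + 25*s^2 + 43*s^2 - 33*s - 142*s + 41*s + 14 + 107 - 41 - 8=-6*s^3 + 68*s^2 - 134*s + 72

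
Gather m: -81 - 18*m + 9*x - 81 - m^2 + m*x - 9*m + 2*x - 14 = -m^2 + m*(x - 27) + 11*x - 176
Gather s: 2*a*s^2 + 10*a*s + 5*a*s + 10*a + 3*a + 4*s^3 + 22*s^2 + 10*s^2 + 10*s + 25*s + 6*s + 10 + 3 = 13*a + 4*s^3 + s^2*(2*a + 32) + s*(15*a + 41) + 13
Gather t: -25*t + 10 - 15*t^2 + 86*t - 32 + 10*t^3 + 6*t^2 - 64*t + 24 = 10*t^3 - 9*t^2 - 3*t + 2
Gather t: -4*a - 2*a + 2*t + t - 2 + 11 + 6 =-6*a + 3*t + 15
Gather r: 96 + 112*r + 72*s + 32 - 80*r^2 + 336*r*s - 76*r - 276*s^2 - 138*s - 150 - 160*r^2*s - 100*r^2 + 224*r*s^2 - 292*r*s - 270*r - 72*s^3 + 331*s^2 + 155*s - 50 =r^2*(-160*s - 180) + r*(224*s^2 + 44*s - 234) - 72*s^3 + 55*s^2 + 89*s - 72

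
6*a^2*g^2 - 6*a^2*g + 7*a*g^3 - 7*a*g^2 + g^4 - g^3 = g*(a + g)*(6*a + g)*(g - 1)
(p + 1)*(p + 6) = p^2 + 7*p + 6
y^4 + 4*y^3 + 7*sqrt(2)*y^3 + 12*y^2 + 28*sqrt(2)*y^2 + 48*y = y*(y + 4)*(y + sqrt(2))*(y + 6*sqrt(2))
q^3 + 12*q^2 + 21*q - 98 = (q - 2)*(q + 7)^2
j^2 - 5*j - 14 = (j - 7)*(j + 2)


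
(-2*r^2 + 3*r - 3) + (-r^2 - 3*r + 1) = -3*r^2 - 2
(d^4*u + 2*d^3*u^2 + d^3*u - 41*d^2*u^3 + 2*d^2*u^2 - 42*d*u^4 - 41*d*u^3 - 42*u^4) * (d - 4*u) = d^5*u - 2*d^4*u^2 + d^4*u - 49*d^3*u^3 - 2*d^3*u^2 + 122*d^2*u^4 - 49*d^2*u^3 + 168*d*u^5 + 122*d*u^4 + 168*u^5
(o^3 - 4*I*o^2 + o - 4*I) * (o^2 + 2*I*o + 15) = o^5 - 2*I*o^4 + 24*o^3 - 62*I*o^2 + 23*o - 60*I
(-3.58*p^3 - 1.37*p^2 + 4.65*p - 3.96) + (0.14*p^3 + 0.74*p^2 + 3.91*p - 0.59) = -3.44*p^3 - 0.63*p^2 + 8.56*p - 4.55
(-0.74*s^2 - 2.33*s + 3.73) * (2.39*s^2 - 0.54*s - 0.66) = -1.7686*s^4 - 5.1691*s^3 + 10.6613*s^2 - 0.4764*s - 2.4618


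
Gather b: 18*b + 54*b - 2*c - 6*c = 72*b - 8*c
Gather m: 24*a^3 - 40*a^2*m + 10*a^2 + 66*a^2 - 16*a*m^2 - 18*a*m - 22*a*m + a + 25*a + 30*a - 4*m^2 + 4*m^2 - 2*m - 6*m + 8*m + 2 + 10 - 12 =24*a^3 + 76*a^2 - 16*a*m^2 + 56*a + m*(-40*a^2 - 40*a)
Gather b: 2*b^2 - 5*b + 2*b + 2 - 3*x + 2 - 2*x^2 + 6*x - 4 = 2*b^2 - 3*b - 2*x^2 + 3*x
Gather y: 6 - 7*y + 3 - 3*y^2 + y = -3*y^2 - 6*y + 9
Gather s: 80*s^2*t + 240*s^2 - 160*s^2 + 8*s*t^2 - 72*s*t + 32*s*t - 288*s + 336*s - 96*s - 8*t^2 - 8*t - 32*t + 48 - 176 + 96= s^2*(80*t + 80) + s*(8*t^2 - 40*t - 48) - 8*t^2 - 40*t - 32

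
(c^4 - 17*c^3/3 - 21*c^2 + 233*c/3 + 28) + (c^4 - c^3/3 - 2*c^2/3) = 2*c^4 - 6*c^3 - 65*c^2/3 + 233*c/3 + 28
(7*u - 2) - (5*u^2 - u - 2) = -5*u^2 + 8*u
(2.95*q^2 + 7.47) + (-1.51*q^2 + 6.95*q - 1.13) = 1.44*q^2 + 6.95*q + 6.34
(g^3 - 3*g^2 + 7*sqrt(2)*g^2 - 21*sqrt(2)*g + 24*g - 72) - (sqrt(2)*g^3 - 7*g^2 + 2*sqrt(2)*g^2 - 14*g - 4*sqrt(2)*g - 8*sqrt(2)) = -sqrt(2)*g^3 + g^3 + 4*g^2 + 5*sqrt(2)*g^2 - 17*sqrt(2)*g + 38*g - 72 + 8*sqrt(2)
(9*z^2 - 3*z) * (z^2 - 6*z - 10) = 9*z^4 - 57*z^3 - 72*z^2 + 30*z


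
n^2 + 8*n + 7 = (n + 1)*(n + 7)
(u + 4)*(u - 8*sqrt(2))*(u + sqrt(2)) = u^3 - 7*sqrt(2)*u^2 + 4*u^2 - 28*sqrt(2)*u - 16*u - 64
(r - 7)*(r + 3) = r^2 - 4*r - 21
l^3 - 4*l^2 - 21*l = l*(l - 7)*(l + 3)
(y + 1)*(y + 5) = y^2 + 6*y + 5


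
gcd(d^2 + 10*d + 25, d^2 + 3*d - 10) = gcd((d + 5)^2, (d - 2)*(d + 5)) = d + 5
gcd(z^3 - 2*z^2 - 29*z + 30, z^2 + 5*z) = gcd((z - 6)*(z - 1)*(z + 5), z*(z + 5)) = z + 5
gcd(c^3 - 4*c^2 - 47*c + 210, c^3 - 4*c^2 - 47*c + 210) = c^3 - 4*c^2 - 47*c + 210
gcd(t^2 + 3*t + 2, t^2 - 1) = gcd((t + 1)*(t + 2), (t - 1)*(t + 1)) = t + 1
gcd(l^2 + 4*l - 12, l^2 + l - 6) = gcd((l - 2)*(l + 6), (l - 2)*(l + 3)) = l - 2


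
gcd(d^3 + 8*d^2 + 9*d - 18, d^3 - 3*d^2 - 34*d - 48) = d + 3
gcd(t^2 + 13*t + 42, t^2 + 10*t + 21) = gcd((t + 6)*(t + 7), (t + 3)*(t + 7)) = t + 7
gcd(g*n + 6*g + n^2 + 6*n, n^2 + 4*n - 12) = n + 6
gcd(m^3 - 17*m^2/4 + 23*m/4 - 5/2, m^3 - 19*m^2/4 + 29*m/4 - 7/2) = m^2 - 3*m + 2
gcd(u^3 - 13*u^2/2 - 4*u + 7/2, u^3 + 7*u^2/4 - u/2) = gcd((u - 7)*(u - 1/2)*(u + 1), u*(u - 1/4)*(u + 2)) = 1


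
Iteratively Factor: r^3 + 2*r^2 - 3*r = (r - 1)*(r^2 + 3*r) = (r - 1)*(r + 3)*(r)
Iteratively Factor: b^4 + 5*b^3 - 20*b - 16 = (b + 2)*(b^3 + 3*b^2 - 6*b - 8) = (b + 2)*(b + 4)*(b^2 - b - 2) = (b - 2)*(b + 2)*(b + 4)*(b + 1)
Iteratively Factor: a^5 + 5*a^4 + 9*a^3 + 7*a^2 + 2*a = (a + 1)*(a^4 + 4*a^3 + 5*a^2 + 2*a) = (a + 1)^2*(a^3 + 3*a^2 + 2*a) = a*(a + 1)^2*(a^2 + 3*a + 2) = a*(a + 1)^3*(a + 2)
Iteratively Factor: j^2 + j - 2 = (j - 1)*(j + 2)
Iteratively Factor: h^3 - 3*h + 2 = (h - 1)*(h^2 + h - 2) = (h - 1)^2*(h + 2)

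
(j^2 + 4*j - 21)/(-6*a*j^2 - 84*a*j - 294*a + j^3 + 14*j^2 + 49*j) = (3 - j)/(6*a*j + 42*a - j^2 - 7*j)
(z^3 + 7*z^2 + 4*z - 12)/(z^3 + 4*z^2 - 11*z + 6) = (z + 2)/(z - 1)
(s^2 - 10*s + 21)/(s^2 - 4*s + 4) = (s^2 - 10*s + 21)/(s^2 - 4*s + 4)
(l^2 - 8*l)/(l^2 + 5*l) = (l - 8)/(l + 5)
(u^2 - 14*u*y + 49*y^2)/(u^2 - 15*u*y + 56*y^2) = (-u + 7*y)/(-u + 8*y)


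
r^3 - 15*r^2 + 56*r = r*(r - 8)*(r - 7)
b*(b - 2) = b^2 - 2*b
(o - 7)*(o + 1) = o^2 - 6*o - 7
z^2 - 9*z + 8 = (z - 8)*(z - 1)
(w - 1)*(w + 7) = w^2 + 6*w - 7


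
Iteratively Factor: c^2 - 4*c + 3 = (c - 1)*(c - 3)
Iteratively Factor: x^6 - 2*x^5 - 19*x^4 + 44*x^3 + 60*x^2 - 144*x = (x - 3)*(x^5 + x^4 - 16*x^3 - 4*x^2 + 48*x) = (x - 3)*(x + 4)*(x^4 - 3*x^3 - 4*x^2 + 12*x) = (x - 3)^2*(x + 4)*(x^3 - 4*x) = x*(x - 3)^2*(x + 4)*(x^2 - 4) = x*(x - 3)^2*(x - 2)*(x + 4)*(x + 2)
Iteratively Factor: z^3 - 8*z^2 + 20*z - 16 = (z - 2)*(z^2 - 6*z + 8) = (z - 4)*(z - 2)*(z - 2)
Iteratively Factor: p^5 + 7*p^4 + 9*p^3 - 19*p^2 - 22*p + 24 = (p - 1)*(p^4 + 8*p^3 + 17*p^2 - 2*p - 24) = (p - 1)*(p + 3)*(p^3 + 5*p^2 + 2*p - 8) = (p - 1)*(p + 3)*(p + 4)*(p^2 + p - 2) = (p - 1)^2*(p + 3)*(p + 4)*(p + 2)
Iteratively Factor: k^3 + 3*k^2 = (k)*(k^2 + 3*k) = k*(k + 3)*(k)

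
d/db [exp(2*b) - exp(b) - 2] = (2*exp(b) - 1)*exp(b)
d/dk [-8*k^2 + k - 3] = 1 - 16*k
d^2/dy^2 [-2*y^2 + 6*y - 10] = -4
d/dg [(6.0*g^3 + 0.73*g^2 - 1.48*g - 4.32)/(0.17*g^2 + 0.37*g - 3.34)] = (1.02*g^4 + 4.44*g^3 - 59.5983*g^2 - 3.4076*g + 6.5416)/(0.0289*g^4 + 0.1258*g^3 - 0.9987*g^2 - 2.4716*g + 11.1556)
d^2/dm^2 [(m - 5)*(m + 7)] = 2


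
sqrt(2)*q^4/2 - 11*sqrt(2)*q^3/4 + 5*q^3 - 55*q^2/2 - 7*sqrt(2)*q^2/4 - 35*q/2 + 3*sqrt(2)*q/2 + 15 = (q - 6)*(q - 1/2)*(q + 5*sqrt(2))*(sqrt(2)*q/2 + sqrt(2)/2)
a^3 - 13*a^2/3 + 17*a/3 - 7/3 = (a - 7/3)*(a - 1)^2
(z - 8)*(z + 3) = z^2 - 5*z - 24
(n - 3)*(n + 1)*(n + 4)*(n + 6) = n^4 + 8*n^3 + n^2 - 78*n - 72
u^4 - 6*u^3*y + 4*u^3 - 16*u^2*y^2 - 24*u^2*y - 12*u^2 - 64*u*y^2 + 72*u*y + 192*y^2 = (u - 2)*(u + 6)*(u - 8*y)*(u + 2*y)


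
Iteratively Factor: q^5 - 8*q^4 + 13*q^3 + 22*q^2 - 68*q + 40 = (q - 1)*(q^4 - 7*q^3 + 6*q^2 + 28*q - 40) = (q - 1)*(q + 2)*(q^3 - 9*q^2 + 24*q - 20) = (q - 5)*(q - 1)*(q + 2)*(q^2 - 4*q + 4) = (q - 5)*(q - 2)*(q - 1)*(q + 2)*(q - 2)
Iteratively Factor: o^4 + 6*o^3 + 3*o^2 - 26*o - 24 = (o + 1)*(o^3 + 5*o^2 - 2*o - 24) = (o + 1)*(o + 3)*(o^2 + 2*o - 8) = (o + 1)*(o + 3)*(o + 4)*(o - 2)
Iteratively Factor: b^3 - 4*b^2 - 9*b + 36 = (b - 4)*(b^2 - 9) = (b - 4)*(b - 3)*(b + 3)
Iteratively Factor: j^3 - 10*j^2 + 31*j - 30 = (j - 3)*(j^2 - 7*j + 10) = (j - 3)*(j - 2)*(j - 5)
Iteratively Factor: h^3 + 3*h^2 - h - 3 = (h + 3)*(h^2 - 1) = (h + 1)*(h + 3)*(h - 1)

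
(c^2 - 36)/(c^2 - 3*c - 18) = (c + 6)/(c + 3)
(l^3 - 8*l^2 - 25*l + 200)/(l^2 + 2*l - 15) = (l^2 - 13*l + 40)/(l - 3)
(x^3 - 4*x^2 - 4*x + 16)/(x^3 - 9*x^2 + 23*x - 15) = (x^3 - 4*x^2 - 4*x + 16)/(x^3 - 9*x^2 + 23*x - 15)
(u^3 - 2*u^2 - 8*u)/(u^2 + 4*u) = (u^2 - 2*u - 8)/(u + 4)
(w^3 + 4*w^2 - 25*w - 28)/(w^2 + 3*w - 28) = w + 1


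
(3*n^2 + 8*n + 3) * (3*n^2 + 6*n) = 9*n^4 + 42*n^3 + 57*n^2 + 18*n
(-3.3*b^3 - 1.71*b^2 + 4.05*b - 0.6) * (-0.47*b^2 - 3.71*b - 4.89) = 1.551*b^5 + 13.0467*b^4 + 20.5776*b^3 - 6.3816*b^2 - 17.5785*b + 2.934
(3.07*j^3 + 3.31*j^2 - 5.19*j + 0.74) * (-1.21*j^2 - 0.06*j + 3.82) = -3.7147*j^5 - 4.1893*j^4 + 17.8087*j^3 + 12.0602*j^2 - 19.8702*j + 2.8268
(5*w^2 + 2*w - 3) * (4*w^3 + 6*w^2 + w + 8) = 20*w^5 + 38*w^4 + 5*w^3 + 24*w^2 + 13*w - 24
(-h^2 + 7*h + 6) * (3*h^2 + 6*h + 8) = -3*h^4 + 15*h^3 + 52*h^2 + 92*h + 48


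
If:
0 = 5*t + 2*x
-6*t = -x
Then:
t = 0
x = 0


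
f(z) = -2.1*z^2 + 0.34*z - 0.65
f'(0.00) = 0.34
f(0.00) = -0.65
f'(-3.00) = 12.94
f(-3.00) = -20.57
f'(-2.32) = 10.08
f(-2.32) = -12.74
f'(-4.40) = 18.82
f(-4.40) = -42.80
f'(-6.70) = 28.48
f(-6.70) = -97.20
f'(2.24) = -9.07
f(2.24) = -10.43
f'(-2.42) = 10.50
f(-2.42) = -13.77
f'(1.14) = -4.45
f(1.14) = -2.99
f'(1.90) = -7.64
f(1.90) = -7.58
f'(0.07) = 0.05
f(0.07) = -0.64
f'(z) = 0.34 - 4.2*z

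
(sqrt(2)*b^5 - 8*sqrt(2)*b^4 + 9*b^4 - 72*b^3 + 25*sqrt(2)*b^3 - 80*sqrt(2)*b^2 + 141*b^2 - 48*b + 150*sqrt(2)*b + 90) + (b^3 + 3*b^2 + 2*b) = sqrt(2)*b^5 - 8*sqrt(2)*b^4 + 9*b^4 - 71*b^3 + 25*sqrt(2)*b^3 - 80*sqrt(2)*b^2 + 144*b^2 - 46*b + 150*sqrt(2)*b + 90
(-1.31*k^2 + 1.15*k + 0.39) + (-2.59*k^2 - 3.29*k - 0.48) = -3.9*k^2 - 2.14*k - 0.09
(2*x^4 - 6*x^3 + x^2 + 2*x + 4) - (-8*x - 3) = 2*x^4 - 6*x^3 + x^2 + 10*x + 7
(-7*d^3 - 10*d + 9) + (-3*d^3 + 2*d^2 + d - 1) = -10*d^3 + 2*d^2 - 9*d + 8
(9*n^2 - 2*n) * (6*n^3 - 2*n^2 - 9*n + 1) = 54*n^5 - 30*n^4 - 77*n^3 + 27*n^2 - 2*n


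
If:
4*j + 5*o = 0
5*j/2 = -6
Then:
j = -12/5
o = 48/25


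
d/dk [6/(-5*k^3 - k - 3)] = 6*(15*k^2 + 1)/(5*k^3 + k + 3)^2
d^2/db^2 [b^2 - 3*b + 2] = 2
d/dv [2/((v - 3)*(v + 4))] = 2*(-2*v - 1)/(v^4 + 2*v^3 - 23*v^2 - 24*v + 144)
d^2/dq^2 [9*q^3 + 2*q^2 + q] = 54*q + 4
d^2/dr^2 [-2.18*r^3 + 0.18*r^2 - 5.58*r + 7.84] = 0.36 - 13.08*r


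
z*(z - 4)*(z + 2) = z^3 - 2*z^2 - 8*z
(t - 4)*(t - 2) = t^2 - 6*t + 8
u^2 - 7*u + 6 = (u - 6)*(u - 1)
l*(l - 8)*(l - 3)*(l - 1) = l^4 - 12*l^3 + 35*l^2 - 24*l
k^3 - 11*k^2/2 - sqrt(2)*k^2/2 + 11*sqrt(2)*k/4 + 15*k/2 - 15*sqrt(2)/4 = (k - 3)*(k - 5/2)*(k - sqrt(2)/2)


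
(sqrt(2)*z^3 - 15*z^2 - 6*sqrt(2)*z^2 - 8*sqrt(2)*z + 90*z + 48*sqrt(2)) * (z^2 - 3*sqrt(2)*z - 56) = sqrt(2)*z^5 - 21*z^4 - 6*sqrt(2)*z^4 - 19*sqrt(2)*z^3 + 126*z^3 + 114*sqrt(2)*z^2 + 888*z^2 - 5328*z + 448*sqrt(2)*z - 2688*sqrt(2)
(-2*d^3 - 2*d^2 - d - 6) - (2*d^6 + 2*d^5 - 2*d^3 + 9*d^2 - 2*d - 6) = -2*d^6 - 2*d^5 - 11*d^2 + d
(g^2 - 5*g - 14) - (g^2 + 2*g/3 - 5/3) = -17*g/3 - 37/3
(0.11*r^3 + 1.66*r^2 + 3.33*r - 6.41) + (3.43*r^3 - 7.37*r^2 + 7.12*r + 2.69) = 3.54*r^3 - 5.71*r^2 + 10.45*r - 3.72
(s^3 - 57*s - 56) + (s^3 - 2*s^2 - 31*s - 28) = 2*s^3 - 2*s^2 - 88*s - 84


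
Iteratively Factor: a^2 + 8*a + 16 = (a + 4)*(a + 4)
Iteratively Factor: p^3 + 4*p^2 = (p)*(p^2 + 4*p) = p*(p + 4)*(p)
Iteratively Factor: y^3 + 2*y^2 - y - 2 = (y + 2)*(y^2 - 1) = (y + 1)*(y + 2)*(y - 1)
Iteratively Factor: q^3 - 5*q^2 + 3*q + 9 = (q - 3)*(q^2 - 2*q - 3) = (q - 3)*(q + 1)*(q - 3)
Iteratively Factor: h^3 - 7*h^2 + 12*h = (h)*(h^2 - 7*h + 12) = h*(h - 4)*(h - 3)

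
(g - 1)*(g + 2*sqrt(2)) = g^2 - g + 2*sqrt(2)*g - 2*sqrt(2)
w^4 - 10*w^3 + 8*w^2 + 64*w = w*(w - 8)*(w - 4)*(w + 2)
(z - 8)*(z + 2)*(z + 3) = z^3 - 3*z^2 - 34*z - 48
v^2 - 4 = (v - 2)*(v + 2)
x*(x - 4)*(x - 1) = x^3 - 5*x^2 + 4*x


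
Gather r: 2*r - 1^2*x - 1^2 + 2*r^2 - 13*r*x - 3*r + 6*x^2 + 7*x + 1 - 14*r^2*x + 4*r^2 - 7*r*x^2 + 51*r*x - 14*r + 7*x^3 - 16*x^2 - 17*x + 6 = r^2*(6 - 14*x) + r*(-7*x^2 + 38*x - 15) + 7*x^3 - 10*x^2 - 11*x + 6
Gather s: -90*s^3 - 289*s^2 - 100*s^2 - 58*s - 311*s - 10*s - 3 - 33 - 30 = -90*s^3 - 389*s^2 - 379*s - 66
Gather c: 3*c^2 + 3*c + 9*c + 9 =3*c^2 + 12*c + 9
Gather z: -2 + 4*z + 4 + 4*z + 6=8*z + 8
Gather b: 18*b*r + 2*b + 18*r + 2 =b*(18*r + 2) + 18*r + 2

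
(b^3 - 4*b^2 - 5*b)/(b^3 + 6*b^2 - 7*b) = (b^2 - 4*b - 5)/(b^2 + 6*b - 7)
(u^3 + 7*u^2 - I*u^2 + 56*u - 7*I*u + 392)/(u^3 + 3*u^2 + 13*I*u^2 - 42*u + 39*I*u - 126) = (u^2 + u*(7 - 8*I) - 56*I)/(u^2 + u*(3 + 6*I) + 18*I)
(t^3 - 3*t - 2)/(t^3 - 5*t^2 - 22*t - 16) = (t^2 - t - 2)/(t^2 - 6*t - 16)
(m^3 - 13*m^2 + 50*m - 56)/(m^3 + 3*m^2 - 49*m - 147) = (m^2 - 6*m + 8)/(m^2 + 10*m + 21)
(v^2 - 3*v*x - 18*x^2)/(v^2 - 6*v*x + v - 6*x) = (v + 3*x)/(v + 1)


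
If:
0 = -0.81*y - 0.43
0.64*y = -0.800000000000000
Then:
No Solution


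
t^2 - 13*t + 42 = (t - 7)*(t - 6)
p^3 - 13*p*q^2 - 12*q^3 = (p - 4*q)*(p + q)*(p + 3*q)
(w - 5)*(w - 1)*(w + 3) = w^3 - 3*w^2 - 13*w + 15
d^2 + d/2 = d*(d + 1/2)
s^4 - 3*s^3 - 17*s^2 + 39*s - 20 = (s - 5)*(s - 1)^2*(s + 4)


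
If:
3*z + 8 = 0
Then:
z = -8/3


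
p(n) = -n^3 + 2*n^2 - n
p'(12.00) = -385.00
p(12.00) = -1452.00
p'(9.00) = -208.00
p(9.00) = -576.00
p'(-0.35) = -2.77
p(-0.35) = 0.64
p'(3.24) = -19.53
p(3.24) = -16.26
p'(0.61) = 0.32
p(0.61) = -0.09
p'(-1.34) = -11.75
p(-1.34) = 7.34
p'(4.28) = -38.84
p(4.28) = -46.05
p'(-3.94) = -63.33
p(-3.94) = 96.15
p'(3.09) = -17.28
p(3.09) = -13.50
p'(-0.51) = -3.82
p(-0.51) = 1.16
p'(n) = -3*n^2 + 4*n - 1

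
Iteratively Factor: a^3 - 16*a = (a)*(a^2 - 16) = a*(a - 4)*(a + 4)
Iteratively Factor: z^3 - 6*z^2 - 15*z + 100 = (z - 5)*(z^2 - z - 20) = (z - 5)^2*(z + 4)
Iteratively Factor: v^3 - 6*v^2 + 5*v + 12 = (v + 1)*(v^2 - 7*v + 12) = (v - 3)*(v + 1)*(v - 4)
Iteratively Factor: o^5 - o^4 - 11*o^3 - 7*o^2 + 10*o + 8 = (o + 2)*(o^4 - 3*o^3 - 5*o^2 + 3*o + 4) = (o + 1)*(o + 2)*(o^3 - 4*o^2 - o + 4) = (o - 1)*(o + 1)*(o + 2)*(o^2 - 3*o - 4) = (o - 1)*(o + 1)^2*(o + 2)*(o - 4)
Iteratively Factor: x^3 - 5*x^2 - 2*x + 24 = (x + 2)*(x^2 - 7*x + 12) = (x - 3)*(x + 2)*(x - 4)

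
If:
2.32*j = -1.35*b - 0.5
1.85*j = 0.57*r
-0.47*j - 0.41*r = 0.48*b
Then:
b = -0.68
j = 0.18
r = 0.59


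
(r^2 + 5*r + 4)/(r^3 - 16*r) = (r + 1)/(r*(r - 4))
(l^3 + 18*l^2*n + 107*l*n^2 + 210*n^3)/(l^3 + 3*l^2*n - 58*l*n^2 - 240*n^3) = (l + 7*n)/(l - 8*n)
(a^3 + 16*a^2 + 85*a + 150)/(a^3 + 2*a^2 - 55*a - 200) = (a + 6)/(a - 8)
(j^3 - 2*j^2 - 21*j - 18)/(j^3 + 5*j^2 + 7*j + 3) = (j - 6)/(j + 1)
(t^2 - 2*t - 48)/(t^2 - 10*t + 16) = (t + 6)/(t - 2)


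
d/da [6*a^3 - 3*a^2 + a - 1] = 18*a^2 - 6*a + 1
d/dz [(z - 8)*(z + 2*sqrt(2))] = 2*z - 8 + 2*sqrt(2)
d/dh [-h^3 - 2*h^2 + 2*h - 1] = -3*h^2 - 4*h + 2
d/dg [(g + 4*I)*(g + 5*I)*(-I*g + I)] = -3*I*g^2 + 2*g*(9 + I) - 9 + 20*I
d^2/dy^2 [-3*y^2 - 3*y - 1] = -6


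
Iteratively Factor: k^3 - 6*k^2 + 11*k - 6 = (k - 2)*(k^2 - 4*k + 3) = (k - 3)*(k - 2)*(k - 1)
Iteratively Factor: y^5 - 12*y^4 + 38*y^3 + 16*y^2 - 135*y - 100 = (y - 5)*(y^4 - 7*y^3 + 3*y^2 + 31*y + 20) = (y - 5)*(y + 1)*(y^3 - 8*y^2 + 11*y + 20) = (y - 5)*(y + 1)^2*(y^2 - 9*y + 20) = (y - 5)*(y - 4)*(y + 1)^2*(y - 5)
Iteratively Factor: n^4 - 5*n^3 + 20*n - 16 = (n + 2)*(n^3 - 7*n^2 + 14*n - 8) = (n - 1)*(n + 2)*(n^2 - 6*n + 8) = (n - 4)*(n - 1)*(n + 2)*(n - 2)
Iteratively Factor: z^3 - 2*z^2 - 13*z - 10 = (z + 2)*(z^2 - 4*z - 5) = (z - 5)*(z + 2)*(z + 1)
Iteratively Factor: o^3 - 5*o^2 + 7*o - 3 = (o - 1)*(o^2 - 4*o + 3) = (o - 1)^2*(o - 3)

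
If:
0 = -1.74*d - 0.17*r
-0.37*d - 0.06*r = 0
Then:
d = 0.00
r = 0.00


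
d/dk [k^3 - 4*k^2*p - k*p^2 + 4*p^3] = 3*k^2 - 8*k*p - p^2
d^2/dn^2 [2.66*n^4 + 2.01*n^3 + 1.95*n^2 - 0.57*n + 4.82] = 31.92*n^2 + 12.06*n + 3.9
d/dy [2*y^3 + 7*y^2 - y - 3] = 6*y^2 + 14*y - 1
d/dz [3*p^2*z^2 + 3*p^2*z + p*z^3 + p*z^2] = p*(6*p*z + 3*p + 3*z^2 + 2*z)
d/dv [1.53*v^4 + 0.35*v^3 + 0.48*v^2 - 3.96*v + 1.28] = 6.12*v^3 + 1.05*v^2 + 0.96*v - 3.96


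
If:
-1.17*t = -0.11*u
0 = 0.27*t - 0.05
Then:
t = 0.19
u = 1.97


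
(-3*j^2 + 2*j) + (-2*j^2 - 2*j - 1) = -5*j^2 - 1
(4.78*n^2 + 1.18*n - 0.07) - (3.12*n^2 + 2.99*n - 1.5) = 1.66*n^2 - 1.81*n + 1.43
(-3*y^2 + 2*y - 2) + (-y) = -3*y^2 + y - 2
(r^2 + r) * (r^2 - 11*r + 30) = r^4 - 10*r^3 + 19*r^2 + 30*r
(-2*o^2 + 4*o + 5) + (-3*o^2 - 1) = -5*o^2 + 4*o + 4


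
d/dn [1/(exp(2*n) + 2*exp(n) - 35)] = -2*(exp(n) + 1)*exp(n)/(exp(2*n) + 2*exp(n) - 35)^2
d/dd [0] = 0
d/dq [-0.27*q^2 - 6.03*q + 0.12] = -0.54*q - 6.03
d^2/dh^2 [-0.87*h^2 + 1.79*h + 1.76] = -1.74000000000000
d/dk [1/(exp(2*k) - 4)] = -2*exp(2*k)/(exp(2*k) - 4)^2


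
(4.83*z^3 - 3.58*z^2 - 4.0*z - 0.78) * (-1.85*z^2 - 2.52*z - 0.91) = -8.9355*z^5 - 5.5486*z^4 + 12.0263*z^3 + 14.7808*z^2 + 5.6056*z + 0.7098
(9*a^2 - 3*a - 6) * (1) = 9*a^2 - 3*a - 6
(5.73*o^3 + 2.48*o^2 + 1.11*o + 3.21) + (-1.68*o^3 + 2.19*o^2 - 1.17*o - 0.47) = 4.05*o^3 + 4.67*o^2 - 0.0599999999999998*o + 2.74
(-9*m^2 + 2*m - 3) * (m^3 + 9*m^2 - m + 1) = -9*m^5 - 79*m^4 + 24*m^3 - 38*m^2 + 5*m - 3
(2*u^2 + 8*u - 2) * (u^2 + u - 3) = 2*u^4 + 10*u^3 - 26*u + 6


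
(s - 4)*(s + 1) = s^2 - 3*s - 4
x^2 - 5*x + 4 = (x - 4)*(x - 1)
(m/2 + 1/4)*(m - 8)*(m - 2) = m^3/2 - 19*m^2/4 + 11*m/2 + 4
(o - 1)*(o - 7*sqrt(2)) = o^2 - 7*sqrt(2)*o - o + 7*sqrt(2)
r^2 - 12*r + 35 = (r - 7)*(r - 5)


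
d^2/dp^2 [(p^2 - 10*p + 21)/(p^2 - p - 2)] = 6*(-3*p^3 + 23*p^2 - 41*p + 29)/(p^6 - 3*p^5 - 3*p^4 + 11*p^3 + 6*p^2 - 12*p - 8)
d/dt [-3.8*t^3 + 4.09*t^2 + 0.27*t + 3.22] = -11.4*t^2 + 8.18*t + 0.27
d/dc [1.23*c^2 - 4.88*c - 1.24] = 2.46*c - 4.88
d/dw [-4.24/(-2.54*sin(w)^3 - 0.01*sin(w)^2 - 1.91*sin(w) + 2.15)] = (-0.0848*sin(w) + 16.1544*cos(2*w) - 24.2528)*cos(w)/(2.54*sin(w)^3 + 0.01*sin(w)^2 + 1.91*sin(w) - 2.15)^2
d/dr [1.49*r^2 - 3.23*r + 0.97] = 2.98*r - 3.23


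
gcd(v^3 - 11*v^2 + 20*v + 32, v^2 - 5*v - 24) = v - 8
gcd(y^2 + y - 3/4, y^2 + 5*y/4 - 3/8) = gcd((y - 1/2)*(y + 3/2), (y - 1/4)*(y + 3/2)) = y + 3/2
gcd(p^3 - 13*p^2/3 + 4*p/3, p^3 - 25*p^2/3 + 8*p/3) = p^2 - p/3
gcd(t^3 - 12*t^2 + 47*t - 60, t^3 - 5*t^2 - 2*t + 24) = t^2 - 7*t + 12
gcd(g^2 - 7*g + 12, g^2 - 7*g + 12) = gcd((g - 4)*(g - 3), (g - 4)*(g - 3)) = g^2 - 7*g + 12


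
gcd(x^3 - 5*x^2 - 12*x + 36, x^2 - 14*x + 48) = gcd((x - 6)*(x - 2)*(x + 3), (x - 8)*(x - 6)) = x - 6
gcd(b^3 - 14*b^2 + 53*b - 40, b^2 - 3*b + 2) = b - 1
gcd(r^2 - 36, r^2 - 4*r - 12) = r - 6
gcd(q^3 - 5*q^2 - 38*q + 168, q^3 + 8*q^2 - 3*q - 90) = q + 6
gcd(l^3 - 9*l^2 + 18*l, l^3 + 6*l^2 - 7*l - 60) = l - 3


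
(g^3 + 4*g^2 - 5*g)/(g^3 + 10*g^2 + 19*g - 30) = g/(g + 6)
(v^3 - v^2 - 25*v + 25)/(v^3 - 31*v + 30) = (v + 5)/(v + 6)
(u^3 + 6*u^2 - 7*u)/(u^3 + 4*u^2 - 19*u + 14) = u/(u - 2)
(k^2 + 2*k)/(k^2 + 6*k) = (k + 2)/(k + 6)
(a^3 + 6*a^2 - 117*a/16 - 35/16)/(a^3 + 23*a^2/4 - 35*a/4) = (a + 1/4)/a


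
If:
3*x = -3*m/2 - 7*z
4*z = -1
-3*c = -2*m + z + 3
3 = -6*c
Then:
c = -1/2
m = 5/8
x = 13/48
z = -1/4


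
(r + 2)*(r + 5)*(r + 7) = r^3 + 14*r^2 + 59*r + 70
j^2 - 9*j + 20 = (j - 5)*(j - 4)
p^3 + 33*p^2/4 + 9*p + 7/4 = (p + 1/4)*(p + 1)*(p + 7)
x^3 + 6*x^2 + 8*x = x*(x + 2)*(x + 4)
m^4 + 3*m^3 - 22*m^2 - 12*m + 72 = (m - 3)*(m - 2)*(m + 2)*(m + 6)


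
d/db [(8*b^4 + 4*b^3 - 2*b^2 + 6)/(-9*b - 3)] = 2*(-36*b^4 - 28*b^3 - 3*b^2 + 2*b + 9)/(3*(9*b^2 + 6*b + 1))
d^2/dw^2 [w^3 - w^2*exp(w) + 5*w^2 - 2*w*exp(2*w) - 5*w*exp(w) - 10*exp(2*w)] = -w^2*exp(w) - 8*w*exp(2*w) - 9*w*exp(w) + 6*w - 48*exp(2*w) - 12*exp(w) + 10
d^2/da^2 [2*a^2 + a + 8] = 4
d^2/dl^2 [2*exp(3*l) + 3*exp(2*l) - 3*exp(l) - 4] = (18*exp(2*l) + 12*exp(l) - 3)*exp(l)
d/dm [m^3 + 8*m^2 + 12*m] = 3*m^2 + 16*m + 12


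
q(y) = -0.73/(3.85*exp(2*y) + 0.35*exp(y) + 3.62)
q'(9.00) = 0.00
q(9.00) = 0.00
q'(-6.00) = 0.00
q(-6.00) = -0.20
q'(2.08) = 0.01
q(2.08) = -0.00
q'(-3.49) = 0.00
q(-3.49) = -0.20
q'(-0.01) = 0.10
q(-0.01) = -0.09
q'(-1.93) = 0.01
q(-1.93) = -0.19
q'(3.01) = 0.00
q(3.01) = -0.00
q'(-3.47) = 0.00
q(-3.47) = -0.20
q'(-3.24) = 0.00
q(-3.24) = -0.20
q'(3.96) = 0.00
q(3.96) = -0.00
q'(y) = -0.73*(-7.7*exp(2*y) - 0.35*exp(y))/(3.85*exp(2*y) + 0.35*exp(y) + 3.62)^2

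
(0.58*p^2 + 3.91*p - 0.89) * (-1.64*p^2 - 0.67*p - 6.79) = -0.9512*p^4 - 6.801*p^3 - 5.0983*p^2 - 25.9526*p + 6.0431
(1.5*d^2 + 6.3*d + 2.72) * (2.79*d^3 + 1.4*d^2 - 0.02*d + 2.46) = 4.185*d^5 + 19.677*d^4 + 16.3788*d^3 + 7.372*d^2 + 15.4436*d + 6.6912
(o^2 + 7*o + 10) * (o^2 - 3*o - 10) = o^4 + 4*o^3 - 21*o^2 - 100*o - 100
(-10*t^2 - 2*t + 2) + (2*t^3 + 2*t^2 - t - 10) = 2*t^3 - 8*t^2 - 3*t - 8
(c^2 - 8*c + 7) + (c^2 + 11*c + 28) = 2*c^2 + 3*c + 35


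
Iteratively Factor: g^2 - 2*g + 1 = (g - 1)*(g - 1)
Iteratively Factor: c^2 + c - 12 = (c + 4)*(c - 3)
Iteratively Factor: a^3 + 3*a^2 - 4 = (a + 2)*(a^2 + a - 2) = (a - 1)*(a + 2)*(a + 2)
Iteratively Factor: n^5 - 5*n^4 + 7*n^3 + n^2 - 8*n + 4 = (n - 1)*(n^4 - 4*n^3 + 3*n^2 + 4*n - 4) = (n - 1)*(n + 1)*(n^3 - 5*n^2 + 8*n - 4) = (n - 2)*(n - 1)*(n + 1)*(n^2 - 3*n + 2) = (n - 2)^2*(n - 1)*(n + 1)*(n - 1)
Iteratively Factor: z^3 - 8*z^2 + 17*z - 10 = (z - 2)*(z^2 - 6*z + 5) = (z - 2)*(z - 1)*(z - 5)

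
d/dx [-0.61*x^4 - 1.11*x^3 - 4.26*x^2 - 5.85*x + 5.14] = -2.44*x^3 - 3.33*x^2 - 8.52*x - 5.85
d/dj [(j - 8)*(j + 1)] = 2*j - 7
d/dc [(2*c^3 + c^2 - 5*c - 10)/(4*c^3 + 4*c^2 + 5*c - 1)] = (4*c^4 + 60*c^3 + 139*c^2 + 78*c + 55)/(16*c^6 + 32*c^5 + 56*c^4 + 32*c^3 + 17*c^2 - 10*c + 1)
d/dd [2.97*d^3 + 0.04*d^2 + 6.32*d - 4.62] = 8.91*d^2 + 0.08*d + 6.32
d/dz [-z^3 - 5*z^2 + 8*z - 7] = -3*z^2 - 10*z + 8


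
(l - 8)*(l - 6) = l^2 - 14*l + 48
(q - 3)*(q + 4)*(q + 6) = q^3 + 7*q^2 - 6*q - 72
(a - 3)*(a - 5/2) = a^2 - 11*a/2 + 15/2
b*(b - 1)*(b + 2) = b^3 + b^2 - 2*b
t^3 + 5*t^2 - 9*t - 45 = (t - 3)*(t + 3)*(t + 5)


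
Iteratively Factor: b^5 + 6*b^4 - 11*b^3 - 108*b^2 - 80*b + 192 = (b + 4)*(b^4 + 2*b^3 - 19*b^2 - 32*b + 48) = (b - 4)*(b + 4)*(b^3 + 6*b^2 + 5*b - 12) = (b - 4)*(b - 1)*(b + 4)*(b^2 + 7*b + 12) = (b - 4)*(b - 1)*(b + 3)*(b + 4)*(b + 4)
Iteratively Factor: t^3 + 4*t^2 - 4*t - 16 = (t + 4)*(t^2 - 4) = (t - 2)*(t + 4)*(t + 2)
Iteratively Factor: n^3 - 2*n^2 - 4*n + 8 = (n + 2)*(n^2 - 4*n + 4) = (n - 2)*(n + 2)*(n - 2)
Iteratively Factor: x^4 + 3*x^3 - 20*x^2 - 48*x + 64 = (x - 1)*(x^3 + 4*x^2 - 16*x - 64) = (x - 4)*(x - 1)*(x^2 + 8*x + 16) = (x - 4)*(x - 1)*(x + 4)*(x + 4)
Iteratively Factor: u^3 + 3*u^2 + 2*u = (u + 1)*(u^2 + 2*u) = u*(u + 1)*(u + 2)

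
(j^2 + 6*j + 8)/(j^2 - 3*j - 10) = (j + 4)/(j - 5)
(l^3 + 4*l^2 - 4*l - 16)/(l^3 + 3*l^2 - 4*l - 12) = (l + 4)/(l + 3)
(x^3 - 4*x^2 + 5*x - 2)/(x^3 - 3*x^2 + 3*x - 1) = (x - 2)/(x - 1)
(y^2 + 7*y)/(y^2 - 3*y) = (y + 7)/(y - 3)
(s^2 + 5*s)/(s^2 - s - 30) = s/(s - 6)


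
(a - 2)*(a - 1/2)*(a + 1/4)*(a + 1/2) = a^4 - 7*a^3/4 - 3*a^2/4 + 7*a/16 + 1/8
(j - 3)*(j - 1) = j^2 - 4*j + 3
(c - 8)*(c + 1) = c^2 - 7*c - 8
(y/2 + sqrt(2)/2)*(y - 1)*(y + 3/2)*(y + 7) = y^4/2 + sqrt(2)*y^3/2 + 15*y^3/4 + y^2 + 15*sqrt(2)*y^2/4 - 21*y/4 + sqrt(2)*y - 21*sqrt(2)/4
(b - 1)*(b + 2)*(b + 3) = b^3 + 4*b^2 + b - 6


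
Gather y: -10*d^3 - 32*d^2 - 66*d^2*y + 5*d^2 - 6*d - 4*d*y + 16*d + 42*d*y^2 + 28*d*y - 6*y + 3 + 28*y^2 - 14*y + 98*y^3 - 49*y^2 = -10*d^3 - 27*d^2 + 10*d + 98*y^3 + y^2*(42*d - 21) + y*(-66*d^2 + 24*d - 20) + 3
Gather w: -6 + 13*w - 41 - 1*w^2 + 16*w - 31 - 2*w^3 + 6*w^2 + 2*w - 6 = -2*w^3 + 5*w^2 + 31*w - 84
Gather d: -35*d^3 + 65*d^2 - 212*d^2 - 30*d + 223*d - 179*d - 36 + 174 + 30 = -35*d^3 - 147*d^2 + 14*d + 168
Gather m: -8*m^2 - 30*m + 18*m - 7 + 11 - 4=-8*m^2 - 12*m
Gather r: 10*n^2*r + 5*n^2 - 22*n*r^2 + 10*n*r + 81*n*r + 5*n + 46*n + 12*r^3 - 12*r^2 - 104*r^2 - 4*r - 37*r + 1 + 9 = 5*n^2 + 51*n + 12*r^3 + r^2*(-22*n - 116) + r*(10*n^2 + 91*n - 41) + 10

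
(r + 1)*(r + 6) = r^2 + 7*r + 6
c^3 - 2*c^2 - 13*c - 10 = (c - 5)*(c + 1)*(c + 2)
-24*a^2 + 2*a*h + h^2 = (-4*a + h)*(6*a + h)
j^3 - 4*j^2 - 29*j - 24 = (j - 8)*(j + 1)*(j + 3)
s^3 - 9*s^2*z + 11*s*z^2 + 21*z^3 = (s - 7*z)*(s - 3*z)*(s + z)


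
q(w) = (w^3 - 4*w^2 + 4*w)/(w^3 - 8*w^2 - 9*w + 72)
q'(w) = (-3*w^2 + 16*w + 9)*(w^3 - 4*w^2 + 4*w)/(w^3 - 8*w^2 - 9*w + 72)^2 + (3*w^2 - 8*w + 4)/(w^3 - 8*w^2 - 9*w + 72)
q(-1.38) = -0.24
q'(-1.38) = 0.38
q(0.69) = 0.02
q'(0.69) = 0.00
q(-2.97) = -37.34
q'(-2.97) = 1262.59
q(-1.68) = -0.38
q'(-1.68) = 0.60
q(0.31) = 0.01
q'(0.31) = 0.03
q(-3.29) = 4.47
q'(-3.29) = 13.47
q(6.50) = -2.64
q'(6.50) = -2.31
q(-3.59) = 2.49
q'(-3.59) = 3.23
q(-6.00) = 1.02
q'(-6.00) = 0.10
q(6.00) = -1.78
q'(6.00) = -1.28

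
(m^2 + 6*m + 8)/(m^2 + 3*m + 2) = (m + 4)/(m + 1)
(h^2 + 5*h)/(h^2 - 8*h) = (h + 5)/(h - 8)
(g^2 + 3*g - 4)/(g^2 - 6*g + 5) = (g + 4)/(g - 5)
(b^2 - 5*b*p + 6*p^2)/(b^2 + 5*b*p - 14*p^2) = (b - 3*p)/(b + 7*p)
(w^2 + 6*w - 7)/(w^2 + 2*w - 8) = (w^2 + 6*w - 7)/(w^2 + 2*w - 8)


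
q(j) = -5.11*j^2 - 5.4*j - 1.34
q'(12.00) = -128.04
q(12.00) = -801.98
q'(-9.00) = 86.58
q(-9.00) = -366.65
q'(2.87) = -34.73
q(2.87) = -58.93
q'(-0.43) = -1.01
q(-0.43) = 0.04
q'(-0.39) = -1.41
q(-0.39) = -0.01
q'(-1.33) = 8.19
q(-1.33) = -3.20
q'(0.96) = -15.21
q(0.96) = -11.23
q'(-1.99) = 14.94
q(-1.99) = -10.83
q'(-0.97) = 4.51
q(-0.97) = -0.91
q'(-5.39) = 49.69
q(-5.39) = -120.69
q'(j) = -10.22*j - 5.4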